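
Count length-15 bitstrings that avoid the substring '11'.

A valid string ends in 0 (append to any length-(n-1) valid string) or in 01 (append to any length-(n-2) valid string), so a(n) = a(n-1) + a(n-2) with a(1)=2, a(2)=3.
Computing successive values: a(1)=2, a(2)=3, a(3)=5, a(4)=8, a(5)=13, a(6)=21, a(7)=34, a(8)=55, a(9)=89, a(10)=144, a(11)=233, a(12)=377, a(13)=610, a(14)=987, a(15)=1597.

Final answer: 1597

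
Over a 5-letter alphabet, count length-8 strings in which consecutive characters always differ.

Let g(n) count such strings. g(1) = 5, and each valid string of length n-1 extends in 4 ways (any symbol but the last), so g(n) = 4 g(n-1).
Total: g(8) = 5 x 4^7.

Final answer: 5 x 4^{7} = 81920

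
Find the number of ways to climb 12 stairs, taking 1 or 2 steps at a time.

Condition on the final move: it is a 1-step (f(n-1) ways to get there) or a 2-step (f(n-2) ways), so f(n) = f(n-1) + f(n-2), with f(1)=1, f(2)=2.
Iterating the recurrence: f(1)=1, f(2)=2, f(3)=3, f(4)=5, f(5)=8, f(6)=13, f(7)=21, f(8)=34, f(9)=55, f(10)=89, f(11)=144, f(12)=233.

Final answer: 233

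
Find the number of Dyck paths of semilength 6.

Total monotonic paths to (6,6): C(12,6) = 924.
A path is bad iff it touches y = x + 1; reflecting its initial segment maps bad paths bijectively onto all paths to (5,7), of which there are C(12,7) = 792.
Valid Dyck paths: 924 - 792.
(Equivalently, C_{6} = C(12,6)/7 = 924/7.)

Final answer: C_{6} = 132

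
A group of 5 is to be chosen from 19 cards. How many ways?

C(19,5) = 19!/(5! x 14!).

Final answer: \binom{19}{5} = 11628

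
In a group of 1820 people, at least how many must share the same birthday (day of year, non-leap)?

There are 365 possible values for birthday (day of year, non-leap). With 1820 people and 365 categories, by pigeonhole: ceiling(1820/365).

Final answer: 5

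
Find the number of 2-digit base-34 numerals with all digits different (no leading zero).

First digit: 33 (nonzero). Second: 33 (not first). Third: 32, etc.
Total: 33 x 33.

Final answer: 1089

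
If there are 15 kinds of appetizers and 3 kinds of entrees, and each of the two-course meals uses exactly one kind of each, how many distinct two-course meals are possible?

By the multiplication principle: 15 x 3.

Final answer: 45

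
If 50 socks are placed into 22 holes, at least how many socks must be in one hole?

By the pigeonhole principle: ceiling(50/22).

Final answer: 3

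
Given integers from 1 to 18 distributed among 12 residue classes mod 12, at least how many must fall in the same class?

By pigeonhole with 18 objects and 12 categories: ceiling(18/12).

Final answer: 2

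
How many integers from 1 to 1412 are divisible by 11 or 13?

Multiples of 11: 128. Multiples of 13: 108. Of both (lcm=143): 9.
By inclusion-exclusion: 128 + 108 - 9.

Final answer: 227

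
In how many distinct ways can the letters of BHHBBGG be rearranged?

Letters (B:3, G:2, H:2). Total letters: 7.
Permutations = 7!/(3! x 2! x 2!).

Final answer: 210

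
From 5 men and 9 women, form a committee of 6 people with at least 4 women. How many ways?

Sum over valid woman counts:
C(9,4)C(5,2) = 1260
C(9,5)C(5,1) = 630
C(9,6)C(5,0) = 84
Total: 1260 + 630 + 84.

Final answer: 1974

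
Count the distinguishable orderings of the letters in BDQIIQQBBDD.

Letters (B:3, D:3, I:2, Q:3). Total letters: 11.
Permutations = 11!/(3! x 3! x 3! x 2!).

Final answer: 92400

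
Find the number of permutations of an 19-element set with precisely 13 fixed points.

Choose which 13 elements are fixed: C(19,13) = 27132.
Derange the remaining 6 using D(j) = (j-1)(D(j-1) + D(j-2)), D(0)=1, D(1)=0: D(2)=1, D(3)=2, D(4)=9, D(5)=44, D(6)=265.
Total: 27132 x 265.

Final answer: C(19,13) D(6) = 7189980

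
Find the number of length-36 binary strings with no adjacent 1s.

A valid string ends in 0 (append to any length-(n-1) valid string) or in 01 (append to any length-(n-2) valid string), so a(n) = a(n-1) + a(n-2) with a(1)=2, a(2)=3.
Iterating the recurrence: a(1)=2, a(2)=3, a(3)=5, a(4)=8, a(5)=13, a(6)=21, a(7)=34, a(8)=55, a(9)=89, a(10)=144, a(11)=233, a(12)=377, a(13)=610, a(14)=987, a(15)=1597, a(16)=2584, a(17)=4181, a(18)=6765, a(19)=10946, a(20)=17711, a(21)=28657, a(22)=46368, a(23)=75025, a(24)=121393, a(25)=196418, a(26)=317811, a(27)=514229, a(28)=832040, a(29)=1346269, a(30)=2178309, a(31)=3524578, a(32)=5702887, a(33)=9227465, a(34)=14930352, a(35)=24157817, a(36)=39088169.

Final answer: 39088169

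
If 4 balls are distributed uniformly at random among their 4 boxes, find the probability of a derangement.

Use the recurrence D(n) = (n-1)(D(n-1) + D(n-2)) with D(0)=1, D(1)=0.
Building up: D(2)=1, D(3)=2, D(4)=9.
Total arrangements: 4! = 24.
Probability = D(4)/4! = 3/8.

Final answer: D(4)/4! = 9/24 = 0.375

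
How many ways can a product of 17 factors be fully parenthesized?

The structures are counted by the Catalan number C_n. Here n = 17 - 1 = 16.
C_n = (2n)!/(n!(n+1)!), so C_{16} = 32!/(16! x 17!) = C(32,16)/17 = 601080390/17.

Final answer: C_{16} = 35357670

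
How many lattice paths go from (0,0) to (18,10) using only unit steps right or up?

Each path has 18 right steps and 10 up steps in some order (28 steps total).
Choose which 10 of the 28 steps are up: C(28,10).

Final answer: C(28,10) = 13123110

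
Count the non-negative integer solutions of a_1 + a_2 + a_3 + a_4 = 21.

Stars and bars with 21 stars and 3 bars:
C(21+4-1, 4-1) = C(24,3).

Final answer: C(24,3) = 2024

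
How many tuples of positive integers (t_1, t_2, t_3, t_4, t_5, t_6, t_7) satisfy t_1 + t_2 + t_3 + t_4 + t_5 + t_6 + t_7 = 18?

Substitute t'_i = t_i - 1 (so t'_i >= 0). Then sum t'_i = 18 - 7 = 11.
Stars and bars: C(11+7-1, 7-1) = C(17,6).

Final answer: C(17,6) = 12376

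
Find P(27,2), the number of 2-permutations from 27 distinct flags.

P(27,2) = 27!/(27-2)! = 27!/25!.

Final answer: P(27,2) = 702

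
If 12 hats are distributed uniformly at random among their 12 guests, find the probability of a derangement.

Use the recurrence D(n) = (n-1)(D(n-1) + D(n-2)) with D(0)=1, D(1)=0.
Building up: D(2)=1, D(3)=2, D(4)=9, D(5)=44, D(6)=265, D(7)=1854, D(8)=14833, D(9)=133496, D(10)=1334961, D(11)=14684570, D(12)=176214841.
Total arrangements: 12! = 479001600.
Probability = D(12)/12! = 16019531/43545600.

Final answer: D(12)/12! = 176214841/479001600 = 0.367879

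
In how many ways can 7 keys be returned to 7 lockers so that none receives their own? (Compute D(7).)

Derangements satisfy D(n) = (n-1)(D(n-1) + D(n-2)), starting from D(0)=1, D(1)=0.
D(2) = 1 x (0 + 1) = 1
D(3) = 2 x (1 + 0) = 2
D(4) = 3 x (2 + 1) = 9
D(5) = 4 x (9 + 2) = 44
D(6) = 5 x (44 + 9) = 265
D(7) = 6 x (D(6) + D(5)) = 6 x (265 + 44)

Final answer: D(7) = 1854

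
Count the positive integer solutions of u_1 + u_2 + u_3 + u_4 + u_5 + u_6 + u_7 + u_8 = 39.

Substitute u'_i = u_i - 1 (so u'_i >= 0). Then sum u'_i = 39 - 8 = 31.
Stars and bars: C(31+8-1, 8-1) = C(38,7).

Final answer: C(38,7) = 12620256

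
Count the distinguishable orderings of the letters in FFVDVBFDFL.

Letters (B:1, D:2, F:4, L:1, V:2). Total letters: 10.
Permutations = 10!/(4! x 2! x 2!).

Final answer: 37800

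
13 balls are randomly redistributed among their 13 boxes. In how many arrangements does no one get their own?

D(n) = (n-1)(D(n-1) + D(n-2)), D(0)=1, D(1)=0.
D(2) = 1 x (0 + 1) = 1
D(3) = 2 x (1 + 0) = 2
D(4) = 3 x (2 + 1) = 9
D(5) = 4 x (9 + 2) = 44
D(6) = 5 x (44 + 9) = 265
D(7) = 6 x (265 + 44) = 1854
D(8) = 7 x (1854 + 265) = 14833
D(9) = 8 x (14833 + 1854) = 133496
D(10) = 9 x (133496 + 14833) = 1334961
D(11) = 10 x (1334961 + 133496) = 14684570
D(12) = 11 x (14684570 + 1334961) = 176214841
D(13) = 12 x (D(12) + D(11)) = 12 x (176214841 + 14684570)

Final answer: D(13) = 2290792932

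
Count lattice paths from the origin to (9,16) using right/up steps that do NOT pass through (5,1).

Total paths to (9,16): C(25,16) = 2042975.
Paths through (5,1): C(6,1) x C(19,15) = 23256.
Avoiding (5,1): 2042975 - 23256.

Final answer: 2019719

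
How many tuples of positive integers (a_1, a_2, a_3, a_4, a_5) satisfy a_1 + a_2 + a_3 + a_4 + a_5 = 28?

Substitute a'_i = a_i - 1 (so a'_i >= 0). Then sum a'_i = 28 - 5 = 23.
Stars and bars: C(23+5-1, 5-1) = C(27,4).

Final answer: C(27,4) = 17550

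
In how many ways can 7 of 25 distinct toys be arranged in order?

P(25,7) = 25!/(25-7)! = 25!/18!.

Final answer: P(25,7) = 2422728000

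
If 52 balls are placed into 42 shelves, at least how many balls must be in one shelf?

By the pigeonhole principle: ceiling(52/42).

Final answer: 2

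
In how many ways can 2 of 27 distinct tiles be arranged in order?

P(27,2) = 27!/(27-2)! = 27!/25!.

Final answer: P(27,2) = 702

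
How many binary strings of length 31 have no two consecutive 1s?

A valid string ends in 0 (append to any length-(n-1) valid string) or in 01 (append to any length-(n-2) valid string), so a(n) = a(n-1) + a(n-2) with a(1)=2, a(2)=3.
Iterating the recurrence: a(1)=2, a(2)=3, a(3)=5, a(4)=8, a(5)=13, a(6)=21, a(7)=34, a(8)=55, a(9)=89, a(10)=144, a(11)=233, a(12)=377, a(13)=610, a(14)=987, a(15)=1597, a(16)=2584, a(17)=4181, a(18)=6765, a(19)=10946, a(20)=17711, a(21)=28657, a(22)=46368, a(23)=75025, a(24)=121393, a(25)=196418, a(26)=317811, a(27)=514229, a(28)=832040, a(29)=1346269, a(30)=2178309, a(31)=3524578.

Final answer: 3524578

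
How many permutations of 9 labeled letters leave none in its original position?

Derangements satisfy D(n) = (n-1)(D(n-1) + D(n-2)), starting from D(0)=1, D(1)=0.
D(2) = 1 x (0 + 1) = 1
D(3) = 2 x (1 + 0) = 2
D(4) = 3 x (2 + 1) = 9
D(5) = 4 x (9 + 2) = 44
D(6) = 5 x (44 + 9) = 265
D(7) = 6 x (265 + 44) = 1854
D(8) = 7 x (1854 + 265) = 14833
D(9) = 8 x (D(8) + D(7)) = 8 x (14833 + 1854)

Final answer: D(9) = 133496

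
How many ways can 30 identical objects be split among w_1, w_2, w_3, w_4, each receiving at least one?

Substitute w'_i = w_i - 1 (so w'_i >= 0). Then sum w'_i = 30 - 4 = 26.
Stars and bars: C(26+4-1, 4-1) = C(29,3).

Final answer: C(29,3) = 3654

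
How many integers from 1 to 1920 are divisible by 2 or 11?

Multiples of 2: 960. Multiples of 11: 174. Of both (lcm=22): 87.
By inclusion-exclusion: 960 + 174 - 87.

Final answer: 1047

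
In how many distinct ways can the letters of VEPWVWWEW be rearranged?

Letters (E:2, P:1, V:2, W:4). Total letters: 9.
Permutations = 9!/(4! x 2! x 2!).

Final answer: 3780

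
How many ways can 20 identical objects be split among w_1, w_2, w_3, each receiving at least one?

Substitute w'_i = w_i - 1 (so w'_i >= 0). Then sum w'_i = 20 - 3 = 17.
Stars and bars: C(17+3-1, 3-1) = C(19,2).

Final answer: C(19,2) = 171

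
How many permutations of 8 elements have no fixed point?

D(n) = (n-1)(D(n-1) + D(n-2)), D(0)=1, D(1)=0.
Building up: D(2)=1, D(3)=2, D(4)=9, D(5)=44, D(6)=265, D(7)=1854.
D(8) = 7 x (D(7) + D(6)) = 7 x (1854 + 265).

Final answer: D(8) = 14833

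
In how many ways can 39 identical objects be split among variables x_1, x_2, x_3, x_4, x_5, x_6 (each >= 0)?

Stars and bars with 39 stars and 5 bars:
C(39+6-1, 6-1) = C(44,5).

Final answer: C(44,5) = 1086008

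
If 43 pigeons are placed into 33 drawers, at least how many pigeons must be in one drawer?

By the pigeonhole principle: ceiling(43/33).

Final answer: 2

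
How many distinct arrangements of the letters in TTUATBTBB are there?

Letters (A:1, B:3, T:4, U:1). Total letters: 9.
Permutations = 9!/(4! x 3!).

Final answer: 2520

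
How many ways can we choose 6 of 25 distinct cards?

C(25,6) = 25!/(6! x 19!).

Final answer: \binom{25}{6} = 177100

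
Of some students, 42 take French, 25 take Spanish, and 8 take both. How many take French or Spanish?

|A union B| = |A| + |B| - |A intersect B| = 42 + 25 - 8.

Final answer: 59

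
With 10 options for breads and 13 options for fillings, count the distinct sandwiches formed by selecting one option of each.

By the multiplication principle: 10 x 13.

Final answer: 130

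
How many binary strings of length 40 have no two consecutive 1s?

A valid string ends in 0 (append to any length-(n-1) valid string) or in 01 (append to any length-(n-2) valid string), so a(n) = a(n-1) + a(n-2) with a(1)=2, a(2)=3.
Computing successive values: a(1)=2, a(2)=3, a(3)=5, a(4)=8, a(5)=13, a(6)=21, a(7)=34, a(8)=55, a(9)=89, a(10)=144, a(11)=233, a(12)=377, a(13)=610, a(14)=987, a(15)=1597, a(16)=2584, a(17)=4181, a(18)=6765, a(19)=10946, a(20)=17711, a(21)=28657, a(22)=46368, a(23)=75025, a(24)=121393, a(25)=196418, a(26)=317811, a(27)=514229, a(28)=832040, a(29)=1346269, a(30)=2178309, a(31)=3524578, a(32)=5702887, a(33)=9227465, a(34)=14930352, a(35)=24157817, a(36)=39088169, a(37)=63245986, a(38)=102334155, a(39)=165580141, a(40)=267914296.

Final answer: 267914296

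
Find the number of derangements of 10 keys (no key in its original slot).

Derangements satisfy D(n) = (n-1)(D(n-1) + D(n-2)), starting from D(0)=1, D(1)=0.
D(2) = 1 x (0 + 1) = 1
D(3) = 2 x (1 + 0) = 2
D(4) = 3 x (2 + 1) = 9
D(5) = 4 x (9 + 2) = 44
D(6) = 5 x (44 + 9) = 265
D(7) = 6 x (265 + 44) = 1854
D(8) = 7 x (1854 + 265) = 14833
D(9) = 8 x (14833 + 1854) = 133496
D(10) = 9 x (D(9) + D(8)) = 9 x (133496 + 14833)

Final answer: D(10) = 1334961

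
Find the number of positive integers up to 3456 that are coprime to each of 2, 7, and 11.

|div by 2|=1728, |div by 7|=493, |div by 11|=314.
|div by 2&7|=246, |div by 2&11|=157, |div by 7&11|=44, |div by all|=22.
By inclusion-exclusion, divisible by at least one: 1728+493+314-246-157-44+22 = 2110.
Not divisible by any: 3456 - 2110.

Final answer: 1346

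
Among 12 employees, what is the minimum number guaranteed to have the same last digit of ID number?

There are 10 possible values for last digit of ID number. With 12 employees and 10 categories, by pigeonhole: ceiling(12/10).

Final answer: 2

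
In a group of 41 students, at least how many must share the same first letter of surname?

There are 26 possible values for first letter of surname. With 41 students and 26 categories, by pigeonhole: ceiling(41/26).

Final answer: 2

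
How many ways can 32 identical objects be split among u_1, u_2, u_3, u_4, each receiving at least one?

Substitute u'_i = u_i - 1 (so u'_i >= 0). Then sum u'_i = 32 - 4 = 28.
Stars and bars: C(28+4-1, 4-1) = C(31,3).

Final answer: C(31,3) = 4495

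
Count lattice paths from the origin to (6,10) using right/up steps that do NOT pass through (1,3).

Total paths to (6,10): C(16,10) = 8008.
Paths through (1,3): C(4,3) x C(12,7) = 3168.
Avoiding (1,3): 8008 - 3168.

Final answer: 4840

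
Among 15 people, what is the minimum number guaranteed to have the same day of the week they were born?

There are 7 possible values for day of the week they were born. With 15 people and 7 categories, by pigeonhole: ceiling(15/7).

Final answer: 3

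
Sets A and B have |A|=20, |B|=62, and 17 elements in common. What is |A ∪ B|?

|A union B| = |A| + |B| - |A intersect B| = 20 + 62 - 17.

Final answer: 65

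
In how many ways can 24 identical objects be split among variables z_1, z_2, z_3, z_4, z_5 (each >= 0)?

Stars and bars with 24 stars and 4 bars:
C(24+5-1, 5-1) = C(28,4).

Final answer: C(28,4) = 20475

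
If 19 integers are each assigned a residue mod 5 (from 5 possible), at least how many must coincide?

There are 5 possible values for residue mod 5. With 19 integers and 5 categories, by pigeonhole: ceiling(19/5).

Final answer: 4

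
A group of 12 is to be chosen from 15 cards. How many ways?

C(15,12) = 15!/(12! x 3!).

Final answer: \binom{15}{12} = 455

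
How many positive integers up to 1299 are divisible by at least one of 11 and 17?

Multiples of 11: 118. Multiples of 17: 76. Of both (lcm=187): 6.
By inclusion-exclusion: 118 + 76 - 6.

Final answer: 188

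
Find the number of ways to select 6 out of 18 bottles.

C(18,6) = 18!/(6! x 12!).

Final answer: \binom{18}{6} = 18564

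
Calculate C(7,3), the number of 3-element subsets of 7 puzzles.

C(7,3) = 7!/(3! x (7-3)!).

Final answer: C(7,3) = 35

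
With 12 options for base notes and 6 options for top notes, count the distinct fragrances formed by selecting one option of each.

By the multiplication principle: 12 x 6.

Final answer: 72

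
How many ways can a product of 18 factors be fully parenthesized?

This is a standard Catalan-number count: the answer is C_n. Here n = 18 - 1 = 17.
C_n = (2n)!/(n!(n+1)!), so C_{17} = 34!/(17! x 18!) = C(34,17)/18 = 2333606220/18.

Final answer: C_{17} = 129644790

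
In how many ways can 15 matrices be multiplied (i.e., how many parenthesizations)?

The structures are counted by the Catalan number C_n. Here n = 15 - 1 = 14.
Using C_0 = 1 and C_(k+1) = C_k x 2(2k+1)/(k+2), build up term by term: C_1=1, C_2=2, C_3=5, C_4=14, C_5=42, C_6=132, C_7=429, C_8=1430, C_9=4862, C_10=16796, C_11=58786, C_12=208012, C_13=742900, C_14=2674440.

Final answer: C_{14} = 2674440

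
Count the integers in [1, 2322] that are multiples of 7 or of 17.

Multiples of 7: 331. Multiples of 17: 136. Of both (lcm=119): 19.
By inclusion-exclusion: 331 + 136 - 19.

Final answer: 448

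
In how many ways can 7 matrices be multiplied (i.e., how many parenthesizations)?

This is a standard Catalan-number count: the answer is C_n. Here n = 7 - 1 = 6.
C_n = (2n)!/(n!(n+1)!), so C_{6} = 12!/(6! x 7!) = C(12,6)/7 = 924/7.

Final answer: C_{6} = 132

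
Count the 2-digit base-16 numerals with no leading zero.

These are the integers in [16^1, 16^2), so the count is 16^2 - 16^1 = 15 x 16^1.

Final answer: 240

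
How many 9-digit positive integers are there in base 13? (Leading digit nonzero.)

These are the integers in [13^8, 13^9), so the count is 13^9 - 13^8 = 12 x 13^8.

Final answer: 9788768652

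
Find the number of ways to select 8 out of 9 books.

C(9,8) = 9!/(8! x 1!).

Final answer: \binom{9}{8} = 9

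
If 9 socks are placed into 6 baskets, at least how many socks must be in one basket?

By the pigeonhole principle: ceiling(9/6).

Final answer: 2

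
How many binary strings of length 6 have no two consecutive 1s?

Classify by the final bit: ...0 gives a(n-1) strings, ...01 gives a(n-2) strings. Thus a(n) = a(n-1) + a(n-2) with a(1)=2, a(2)=3.
Iterating the recurrence: a(1)=2, a(2)=3, a(3)=5, a(4)=8, a(5)=13, a(6)=21.

Final answer: 21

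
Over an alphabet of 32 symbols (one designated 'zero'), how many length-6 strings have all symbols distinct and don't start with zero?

First digit: 31 (nonzero). Second: 31 (not first). Third: 30, etc.
Total: 31 x 31 x 30 x 29 x 28 x 27.

Final answer: 632068920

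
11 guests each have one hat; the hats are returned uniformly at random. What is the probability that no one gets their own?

Derangements satisfy D(n) = (n-1)(D(n-1) + D(n-2)), starting from D(0)=1, D(1)=0.
Building up: D(2)=1, D(3)=2, D(4)=9, D(5)=44, D(6)=265, D(7)=1854, D(8)=14833, D(9)=133496, D(10)=1334961, D(11)=14684570.
Total arrangements: 11! = 39916800.
Probability = D(11)/11! = 1468457/3991680.

Final answer: D(11)/11! = 14684570/39916800 = 0.367879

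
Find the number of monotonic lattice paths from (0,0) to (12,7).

Each path has 12 right steps and 7 up steps in some order (19 steps total).
Choose which 7 of the 19 steps are up: C(19,7).

Final answer: C(19,7) = 50388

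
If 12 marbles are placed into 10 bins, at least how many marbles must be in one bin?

By the pigeonhole principle: ceiling(12/10).

Final answer: 2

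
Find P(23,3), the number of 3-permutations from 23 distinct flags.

P(23,3) = 23!/(23-3)! = 23!/20!.

Final answer: P(23,3) = 10626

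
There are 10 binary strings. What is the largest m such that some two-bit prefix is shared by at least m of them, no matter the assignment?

There are 4 possible values for two-bit prefix. With 10 binary strings and 4 categories, by pigeonhole: ceiling(10/4).

Final answer: 3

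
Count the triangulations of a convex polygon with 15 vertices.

The structures are counted by the Catalan number C_n. Here n = 15 - 2 = 13.
C_n = C(2n,n) - C(2n,n+1), so C_{13} = C(26,13) - C(26,14) = 10400600 - 9657700.

Final answer: C_{13} = 742900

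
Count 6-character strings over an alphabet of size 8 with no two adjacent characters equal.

Let g(n) count such strings. g(1) = 8, and each valid string of length n-1 extends in 7 ways (any symbol but the last), so g(n) = 7 g(n-1).
Total: g(6) = 8 x 7^5.

Final answer: 8 x 7^{5} = 134456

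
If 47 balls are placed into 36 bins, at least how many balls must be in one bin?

By the pigeonhole principle: ceiling(47/36).

Final answer: 2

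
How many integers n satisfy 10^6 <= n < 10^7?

These are the integers in [10^6, 10^7), so the count is 10^7 - 10^6 = 9 x 10^6.

Final answer: 9000000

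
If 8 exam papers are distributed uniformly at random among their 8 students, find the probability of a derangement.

Use the recurrence D(n) = (n-1)(D(n-1) + D(n-2)) with D(0)=1, D(1)=0.
Building up: D(2)=1, D(3)=2, D(4)=9, D(5)=44, D(6)=265, D(7)=1854, D(8)=14833.
Total arrangements: 8! = 40320.
Probability = D(8)/8! = 2119/5760.

Final answer: D(8)/8! = 14833/40320 = 0.367882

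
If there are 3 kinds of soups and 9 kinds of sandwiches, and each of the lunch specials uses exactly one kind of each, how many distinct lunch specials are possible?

By the multiplication principle: 3 x 9.

Final answer: 27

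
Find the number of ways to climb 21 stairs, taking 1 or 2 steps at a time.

Let f(n) be the number of climbs. Removing the last move (1 or 2 steps) gives f(n) = f(n-1) + f(n-2); base cases f(1)=1, f(2)=2.
Computing successive values: f(1)=1, f(2)=2, f(3)=3, f(4)=5, f(5)=8, f(6)=13, f(7)=21, f(8)=34, f(9)=55, f(10)=89, f(11)=144, f(12)=233, f(13)=377, f(14)=610, f(15)=987, f(16)=1597, f(17)=2584, f(18)=4181, f(19)=6765, f(20)=10946, f(21)=17711.

Final answer: 17711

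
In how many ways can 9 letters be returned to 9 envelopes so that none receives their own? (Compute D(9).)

D(n) = (n-1)(D(n-1) + D(n-2)), D(0)=1, D(1)=0.
D(2) = 1 x (0 + 1) = 1
D(3) = 2 x (1 + 0) = 2
D(4) = 3 x (2 + 1) = 9
D(5) = 4 x (9 + 2) = 44
D(6) = 5 x (44 + 9) = 265
D(7) = 6 x (265 + 44) = 1854
D(8) = 7 x (1854 + 265) = 14833
D(9) = 8 x (D(8) + D(7)) = 8 x (14833 + 1854)

Final answer: D(9) = 133496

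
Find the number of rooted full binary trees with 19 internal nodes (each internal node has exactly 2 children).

This is a standard Catalan-number count: the answer is C_n. Here n = 19.
C_n = (2n)!/(n!(n+1)!), so C_{19} = 38!/(19! x 20!) = C(38,19)/20 = 35345263800/20.

Final answer: C_{19} = 1767263190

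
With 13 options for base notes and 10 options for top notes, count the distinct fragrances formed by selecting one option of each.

By the multiplication principle: 13 x 10.

Final answer: 130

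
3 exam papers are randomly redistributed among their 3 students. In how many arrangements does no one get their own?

D(n) = (n-1)(D(n-1) + D(n-2)), D(0)=1, D(1)=0.
D(2) = 1 x (0 + 1) = 1
D(3) = 2 x (D(2) + D(1)) = 2 x (1 + 0)

Final answer: D(3) = 2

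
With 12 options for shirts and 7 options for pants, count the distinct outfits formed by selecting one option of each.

By the multiplication principle: 12 x 7.

Final answer: 84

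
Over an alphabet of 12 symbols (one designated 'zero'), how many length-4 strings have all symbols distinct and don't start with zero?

The leading digit has 11 choices (anything but zero); the next has 11 (anything but the first), then 10, and so on, one fewer each time.
Total: 11 x 11 x 10 x 9.

Final answer: 10890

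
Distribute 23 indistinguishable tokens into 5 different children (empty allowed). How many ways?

Stars and bars: C(n+k-1, k-1) = C(27,4).

Final answer: C(27,4) = 17550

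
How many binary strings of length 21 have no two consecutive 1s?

Classify by the final bit: ...0 gives a(n-1) strings, ...01 gives a(n-2) strings. Thus a(n) = a(n-1) + a(n-2) with a(1)=2, a(2)=3.
Computing successive values: a(1)=2, a(2)=3, a(3)=5, a(4)=8, a(5)=13, a(6)=21, a(7)=34, a(8)=55, a(9)=89, a(10)=144, a(11)=233, a(12)=377, a(13)=610, a(14)=987, a(15)=1597, a(16)=2584, a(17)=4181, a(18)=6765, a(19)=10946, a(20)=17711, a(21)=28657.

Final answer: 28657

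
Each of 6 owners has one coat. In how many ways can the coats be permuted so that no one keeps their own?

Use the recurrence D(n) = (n-1)(D(n-1) + D(n-2)) with D(0)=1, D(1)=0.
D(2) = 1 x (0 + 1) = 1
D(3) = 2 x (1 + 0) = 2
D(4) = 3 x (2 + 1) = 9
D(5) = 4 x (9 + 2) = 44
D(6) = 5 x (D(5) + D(4)) = 5 x (44 + 9)

Final answer: D(6) = 265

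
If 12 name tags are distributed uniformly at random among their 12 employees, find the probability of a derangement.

D(n) = (n-1)(D(n-1) + D(n-2)), D(0)=1, D(1)=0.
Building up: D(2)=1, D(3)=2, D(4)=9, D(5)=44, D(6)=265, D(7)=1854, D(8)=14833, D(9)=133496, D(10)=1334961, D(11)=14684570, D(12)=176214841.
Total arrangements: 12! = 479001600.
Probability = D(12)/12! = 16019531/43545600.

Final answer: D(12)/12! = 176214841/479001600 = 0.367879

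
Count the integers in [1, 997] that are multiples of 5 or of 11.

Multiples of 5: 199. Multiples of 11: 90. Of both (lcm=55): 18.
By inclusion-exclusion: 199 + 90 - 18.

Final answer: 271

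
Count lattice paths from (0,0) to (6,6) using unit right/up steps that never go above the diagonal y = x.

Total monotonic paths to (6,6): C(12,6) = 924.
A path is bad iff it touches y = x + 1; reflecting its initial segment maps bad paths bijectively onto all paths to (5,7), of which there are C(12,7) = 792.
Valid Dyck paths: 924 - 792.
(Check: C(12,6) - C(12,7) = C(12,6)/7, the Catalan number C_{6}.)

Final answer: C_{6} = 132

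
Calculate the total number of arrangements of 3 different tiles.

The number of ways to arrange 3 distinct objects is 3!.

Final answer: 3! = 6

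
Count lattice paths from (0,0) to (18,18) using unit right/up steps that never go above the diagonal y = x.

Total monotonic paths to (18,18): C(36,18) = 9075135300.
Paths that cross above y=x (reflection bijection): C(36,19) = 8597496600.
Valid Dyck paths: 9075135300 - 8597496600.
(These counts are the Catalan numbers.)

Final answer: C_{18} = 477638700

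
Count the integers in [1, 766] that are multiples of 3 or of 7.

Multiples of 3: 255. Multiples of 7: 109. Of both (lcm=21): 36.
By inclusion-exclusion: 255 + 109 - 36.

Final answer: 328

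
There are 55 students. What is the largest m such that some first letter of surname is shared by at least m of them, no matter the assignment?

There are 26 possible values for first letter of surname. With 55 students and 26 categories, by pigeonhole: ceiling(55/26).

Final answer: 3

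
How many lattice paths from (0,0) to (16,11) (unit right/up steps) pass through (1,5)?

Paths (0,0)->(1,5): C(6,5) = 6.
Paths (1,5)->(16,11): C(21,6) = 54264.
By multiplication principle: 6 x 54264.

Final answer: 325584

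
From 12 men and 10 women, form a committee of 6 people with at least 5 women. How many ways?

Sum over valid woman counts:
C(10,5)C(12,1) = 3024
C(10,6)C(12,0) = 210
Total: 3024 + 210.

Final answer: 3234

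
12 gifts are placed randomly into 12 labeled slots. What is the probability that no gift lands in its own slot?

D(n) = (n-1)(D(n-1) + D(n-2)), D(0)=1, D(1)=0.
Building up: D(2)=1, D(3)=2, D(4)=9, D(5)=44, D(6)=265, D(7)=1854, D(8)=14833, D(9)=133496, D(10)=1334961, D(11)=14684570, D(12)=176214841.
Total arrangements: 12! = 479001600.
Probability = D(12)/12! = 16019531/43545600.

Final answer: D(12)/12! = 176214841/479001600 = 0.367879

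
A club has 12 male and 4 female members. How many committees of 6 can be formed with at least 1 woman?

Sum over valid woman counts:
C(4,1)C(12,5) = 3168
C(4,2)C(12,4) = 2970
C(4,3)C(12,3) = 880
C(4,4)C(12,2) = 66
Total: 3168 + 2970 + 880 + 66.

Final answer: 7084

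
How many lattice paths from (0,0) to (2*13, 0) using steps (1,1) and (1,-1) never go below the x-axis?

Total monotonic paths to (13,13): C(26,13) = 10400600.
Paths that cross above y=x (reflection bijection): C(26,14) = 9657700.
Valid Dyck paths: 10400600 - 9657700.
(Equivalently, C_{13} = C(26,13)/14 = 10400600/14.)

Final answer: C_{13} = 742900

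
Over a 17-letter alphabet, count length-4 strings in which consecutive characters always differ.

First character: 17 choices. Each subsequent: 16 choices (must differ from the previous one).
Total: 17 x 16^3.

Final answer: 17 x 16^{3} = 69632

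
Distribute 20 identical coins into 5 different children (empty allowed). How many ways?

Stars and bars: C(n+k-1, k-1) = C(24,4).

Final answer: C(24,4) = 10626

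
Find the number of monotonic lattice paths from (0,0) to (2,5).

Each path has 2 right steps and 5 up steps in some order (7 steps total).
Choose which 5 of the 7 steps are up: C(7,5).

Final answer: C(7,5) = 21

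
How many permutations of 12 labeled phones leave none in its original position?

Use the recurrence D(n) = (n-1)(D(n-1) + D(n-2)) with D(0)=1, D(1)=0.
D(2) = 1 x (0 + 1) = 1
D(3) = 2 x (1 + 0) = 2
D(4) = 3 x (2 + 1) = 9
D(5) = 4 x (9 + 2) = 44
D(6) = 5 x (44 + 9) = 265
D(7) = 6 x (265 + 44) = 1854
D(8) = 7 x (1854 + 265) = 14833
D(9) = 8 x (14833 + 1854) = 133496
D(10) = 9 x (133496 + 14833) = 1334961
D(11) = 10 x (1334961 + 133496) = 14684570
D(12) = 11 x (D(11) + D(10)) = 11 x (14684570 + 1334961)

Final answer: D(12) = 176214841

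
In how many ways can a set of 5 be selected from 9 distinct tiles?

C(9,5) = 9!/(5! x 4!).

Final answer: \binom{9}{5} = 126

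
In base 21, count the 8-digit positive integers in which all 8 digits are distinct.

First digit: 20 (nonzero). Second: 20 (not first). Third: 19, etc.
Total: 20 x 20 x 19 x 18 x 17 x 16 x 15 x 14.

Final answer: 7814016000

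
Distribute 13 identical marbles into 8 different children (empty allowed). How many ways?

Stars and bars: C(n+k-1, k-1) = C(20,7).

Final answer: C(20,7) = 77520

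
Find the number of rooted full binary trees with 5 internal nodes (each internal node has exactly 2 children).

This is a standard Catalan-number count: the answer is C_n. Here n = 5.
C_n = C(2n,n)/(n+1), so C_{5} = C(10,5)/6 = 252/6.

Final answer: C_{5} = 42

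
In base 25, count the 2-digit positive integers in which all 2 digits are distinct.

The leading digit has 24 choices (anything but zero); the next has 24 (anything but the first), then 23, and so on, one fewer each time.
Total: 24 x 24.

Final answer: 576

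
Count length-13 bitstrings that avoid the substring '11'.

Let a(n) count valid strings. If the last bit is 0 the prefix is any valid string of length n-1; if it is 1 the string must end in 01 with a valid prefix of length n-2. So a(n) = a(n-1) + a(n-2), a(1)=2, a(2)=3.
Computing successive values: a(1)=2, a(2)=3, a(3)=5, a(4)=8, a(5)=13, a(6)=21, a(7)=34, a(8)=55, a(9)=89, a(10)=144, a(11)=233, a(12)=377, a(13)=610.

Final answer: 610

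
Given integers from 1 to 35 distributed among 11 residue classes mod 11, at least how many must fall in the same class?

By pigeonhole with 35 objects and 11 categories: ceiling(35/11).

Final answer: 4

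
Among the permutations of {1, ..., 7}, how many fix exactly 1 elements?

Choose which 1 elements are fixed: C(7,1) = 7.
Derange the remaining 6 using D(j) = (j-1)(D(j-1) + D(j-2)), D(0)=1, D(1)=0: D(2)=1, D(3)=2, D(4)=9, D(5)=44, D(6)=265.
Total: 7 x 265.

Final answer: C(7,1) D(6) = 1855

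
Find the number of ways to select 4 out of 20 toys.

C(20,4) = 20!/(4! x 16!).

Final answer: \binom{20}{4} = 4845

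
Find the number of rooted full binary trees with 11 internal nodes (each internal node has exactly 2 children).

This is a standard Catalan-number count: the answer is C_n. Here n = 11.
Using C_0 = 1 and C_(k+1) = C_k x 2(2k+1)/(k+2), build up term by term: C_1=1, C_2=2, C_3=5, C_4=14, C_5=42, C_6=132, C_7=429, C_8=1430, C_9=4862, C_10=16796, C_11=58786.

Final answer: C_{11} = 58786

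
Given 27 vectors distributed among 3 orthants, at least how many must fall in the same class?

By pigeonhole with 27 objects and 3 categories: ceiling(27/3).

Final answer: 9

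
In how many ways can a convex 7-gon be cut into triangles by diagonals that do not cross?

This is a standard Catalan-number count: the answer is C_n. Here n = 7 - 2 = 5.
C_n = C(2n,n) - C(2n,n+1), so C_{5} = C(10,5) - C(10,6) = 252 - 210.

Final answer: C_{5} = 42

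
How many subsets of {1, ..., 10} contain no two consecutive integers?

Condition on whether n belongs to the subset: if not, any valid subset of {1, ..., n-1} works (a(n-1)); if so, n-1 is excluded and the rest is a valid subset of {1, ..., n-2} (a(n-2)). Hence a(n) = a(n-1) + a(n-2), a(1)=2, a(2)=3.
Computing successive values: a(1)=2, a(2)=3, a(3)=5, a(4)=8, a(5)=13, a(6)=21, a(7)=34, a(8)=55, a(9)=89, a(10)=144.

Final answer: 144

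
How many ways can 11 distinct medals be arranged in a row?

The number of ways to arrange 11 distinct objects is 11!.

Final answer: 11! = 39916800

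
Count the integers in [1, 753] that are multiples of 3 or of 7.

Multiples of 3: 251. Multiples of 7: 107. Of both (lcm=21): 35.
By inclusion-exclusion: 251 + 107 - 35.

Final answer: 323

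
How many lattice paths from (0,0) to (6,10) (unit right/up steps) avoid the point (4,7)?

Total paths to (6,10): C(16,10) = 8008.
Paths through (4,7): C(11,7) x C(5,3) = 3300.
Avoiding (4,7): 8008 - 3300.

Final answer: 4708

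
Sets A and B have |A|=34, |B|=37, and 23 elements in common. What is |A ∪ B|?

|A union B| = |A| + |B| - |A intersect B| = 34 + 37 - 23.

Final answer: 48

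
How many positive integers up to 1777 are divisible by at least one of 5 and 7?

Multiples of 5: 355. Multiples of 7: 253. Of both (lcm=35): 50.
By inclusion-exclusion: 355 + 253 - 50.

Final answer: 558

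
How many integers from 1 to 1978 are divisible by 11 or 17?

Multiples of 11: 179. Multiples of 17: 116. Of both (lcm=187): 10.
By inclusion-exclusion: 179 + 116 - 10.

Final answer: 285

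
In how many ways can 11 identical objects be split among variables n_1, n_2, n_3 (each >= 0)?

Stars and bars with 11 stars and 2 bars:
C(11+3-1, 3-1) = C(13,2).

Final answer: C(13,2) = 78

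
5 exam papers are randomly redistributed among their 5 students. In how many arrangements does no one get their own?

D(n) = (n-1)(D(n-1) + D(n-2)), D(0)=1, D(1)=0.
D(2) = 1 x (0 + 1) = 1
D(3) = 2 x (1 + 0) = 2
D(4) = 3 x (2 + 1) = 9
D(5) = 4 x (D(4) + D(3)) = 4 x (9 + 2)

Final answer: D(5) = 44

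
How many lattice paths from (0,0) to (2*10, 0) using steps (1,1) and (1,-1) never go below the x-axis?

Total monotonic paths to (10,10): C(20,10) = 184756.
By the reflection principle, paths that go above the diagonal number C(20,11) = 167960.
Valid Dyck paths: 184756 - 167960.
(These counts are the Catalan numbers.)

Final answer: C_{10} = 16796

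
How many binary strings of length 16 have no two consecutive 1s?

Classify by the final bit: ...0 gives a(n-1) strings, ...01 gives a(n-2) strings. Thus a(n) = a(n-1) + a(n-2) with a(1)=2, a(2)=3.
Building up term by term: a(1)=2, a(2)=3, a(3)=5, a(4)=8, a(5)=13, a(6)=21, a(7)=34, a(8)=55, a(9)=89, a(10)=144, a(11)=233, a(12)=377, a(13)=610, a(14)=987, a(15)=1597, a(16)=2584.

Final answer: 2584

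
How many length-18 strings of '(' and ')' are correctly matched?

The structures are counted by the Catalan number C_n. Here n = 9 (pairs).
C_n = C(2n,n)/(n+1), so C_{9} = C(18,9)/10 = 48620/10.

Final answer: C_{9} = 4862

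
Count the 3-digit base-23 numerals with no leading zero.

Leading digit: 22 options (nonzero). Other 2 digit(s): 23 options each.
Total: 22 x 23^2.

Final answer: 11638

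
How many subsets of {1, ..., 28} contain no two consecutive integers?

Condition on whether n belongs to the subset: if not, any valid subset of {1, ..., n-1} works (a(n-1)); if so, n-1 is excluded and the rest is a valid subset of {1, ..., n-2} (a(n-2)). Hence a(n) = a(n-1) + a(n-2), a(1)=2, a(2)=3.
Iterating the recurrence: a(1)=2, a(2)=3, a(3)=5, a(4)=8, a(5)=13, a(6)=21, a(7)=34, a(8)=55, a(9)=89, a(10)=144, a(11)=233, a(12)=377, a(13)=610, a(14)=987, a(15)=1597, a(16)=2584, a(17)=4181, a(18)=6765, a(19)=10946, a(20)=17711, a(21)=28657, a(22)=46368, a(23)=75025, a(24)=121393, a(25)=196418, a(26)=317811, a(27)=514229, a(28)=832040.

Final answer: 832040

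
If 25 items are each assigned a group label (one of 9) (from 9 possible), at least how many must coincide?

There are 9 possible values for group label (one of 9). With 25 items and 9 categories, by pigeonhole: ceiling(25/9).

Final answer: 3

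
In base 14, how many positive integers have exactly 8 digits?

These are the integers in [14^7, 14^8), so the count is 14^8 - 14^7 = 13 x 14^7.

Final answer: 1370375552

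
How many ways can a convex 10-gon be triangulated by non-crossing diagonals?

The structures are counted by the Catalan number C_n. Here n = 10 - 2 = 8.
C_n = (2n)!/(n!(n+1)!), so C_{8} = 16!/(8! x 9!) = C(16,8)/9 = 12870/9.

Final answer: C_{8} = 1430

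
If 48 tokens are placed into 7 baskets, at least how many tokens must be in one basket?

By the pigeonhole principle: ceiling(48/7).

Final answer: 7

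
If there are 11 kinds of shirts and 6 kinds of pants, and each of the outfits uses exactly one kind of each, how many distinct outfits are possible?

By the multiplication principle: 11 x 6.

Final answer: 66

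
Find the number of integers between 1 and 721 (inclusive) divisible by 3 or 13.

Multiples of 3: 240. Multiples of 13: 55. Of both (lcm=39): 18.
By inclusion-exclusion: 240 + 55 - 18.

Final answer: 277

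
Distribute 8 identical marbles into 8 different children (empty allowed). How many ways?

Stars and bars: C(n+k-1, k-1) = C(15,7).

Final answer: C(15,7) = 6435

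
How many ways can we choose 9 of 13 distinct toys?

C(13,9) = 13!/(9! x 4!).

Final answer: \binom{13}{9} = 715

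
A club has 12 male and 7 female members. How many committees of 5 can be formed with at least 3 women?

Sum over valid woman counts:
C(7,3)C(12,2) = 2310
C(7,4)C(12,1) = 420
C(7,5)C(12,0) = 21
Total: 2310 + 420 + 21.

Final answer: 2751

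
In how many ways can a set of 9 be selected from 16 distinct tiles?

C(16,9) = 16!/(9! x 7!).

Final answer: \binom{16}{9} = 11440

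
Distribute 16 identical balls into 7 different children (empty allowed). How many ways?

Stars and bars: C(n+k-1, k-1) = C(22,6).

Final answer: C(22,6) = 74613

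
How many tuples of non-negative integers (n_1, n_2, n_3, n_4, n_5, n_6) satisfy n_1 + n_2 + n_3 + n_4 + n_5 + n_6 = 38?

Stars and bars with 38 stars and 5 bars:
C(38+6-1, 6-1) = C(43,5).

Final answer: C(43,5) = 962598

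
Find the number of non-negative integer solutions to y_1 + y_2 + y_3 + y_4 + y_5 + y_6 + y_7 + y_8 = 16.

Stars and bars with 16 stars and 7 bars:
C(16+8-1, 8-1) = C(23,7).

Final answer: C(23,7) = 245157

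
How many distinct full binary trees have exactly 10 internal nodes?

This is counted by the nth Catalan number C_n. Here n = 10.
C_n = C(2n,n)/(n+1), so C_{10} = C(20,10)/11 = 184756/11.

Final answer: C_{10} = 16796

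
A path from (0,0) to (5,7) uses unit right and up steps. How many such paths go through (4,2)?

Paths (0,0)->(4,2): C(6,2) = 15.
Paths (4,2)->(5,7): C(6,5) = 6.
By multiplication principle: 15 x 6.

Final answer: 90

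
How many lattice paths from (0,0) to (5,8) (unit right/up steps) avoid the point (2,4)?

Total paths to (5,8): C(13,8) = 1287.
Paths through (2,4): C(6,4) x C(7,4) = 525.
Avoiding (2,4): 1287 - 525.

Final answer: 762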